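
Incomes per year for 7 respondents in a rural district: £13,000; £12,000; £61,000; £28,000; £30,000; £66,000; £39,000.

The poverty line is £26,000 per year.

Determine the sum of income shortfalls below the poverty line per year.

Below z: £12,000, £13,000 (q = 2 of N = 7).
Individual gaps: 26000−12000 = 14000; 26000−13000 = 13000.
Aggregate gap = £27,000.

£27,000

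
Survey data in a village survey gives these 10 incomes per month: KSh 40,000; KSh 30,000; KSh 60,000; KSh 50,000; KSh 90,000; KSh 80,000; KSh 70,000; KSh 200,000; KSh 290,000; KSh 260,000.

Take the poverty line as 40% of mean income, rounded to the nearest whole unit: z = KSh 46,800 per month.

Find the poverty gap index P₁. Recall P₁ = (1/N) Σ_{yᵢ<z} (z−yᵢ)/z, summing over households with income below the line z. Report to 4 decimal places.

Below z: KSh 30,000, KSh 40,000 (q = 2 of N = 10).
Shortfall ratios: (46800−30000)/46800 = 0.3590; (46800−40000)/46800 = 0.1453.
Sum of shortfalls = 0.504274; P₁ averages over all N: 0.504274 / 10 = 0.0504.

0.0504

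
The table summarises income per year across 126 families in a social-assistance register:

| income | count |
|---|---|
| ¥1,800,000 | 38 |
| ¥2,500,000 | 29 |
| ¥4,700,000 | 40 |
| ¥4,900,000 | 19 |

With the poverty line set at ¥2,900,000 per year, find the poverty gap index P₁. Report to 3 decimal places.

0.146

Poor units: 38×¥1,800,000, 29×¥2,500,000 (q = 67 of N = 126).
Shortfall ratios: (2900000−1800000)/2900000 = 0.3793 (×38); (2900000−2500000)/2900000 = 0.1379 (×29).
Σ = 18.413793. Dividing by the full population N = 126 gives P₁ = 0.146.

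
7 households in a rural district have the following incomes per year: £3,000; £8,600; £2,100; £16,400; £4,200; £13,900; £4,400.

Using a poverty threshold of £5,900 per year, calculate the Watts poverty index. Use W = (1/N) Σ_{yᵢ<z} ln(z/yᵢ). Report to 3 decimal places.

Poor units: £2,100, £3,000, £4,200, £4,400 (q = 4 of N = 7).
Log gaps: ln(5900/2100) = 1.0330; ln(5900/3000) = 0.6763; ln(5900/4200) = 0.3399; ln(5900/4400) = 0.2933.
W = 2.342571 / 7 = 0.335.

0.335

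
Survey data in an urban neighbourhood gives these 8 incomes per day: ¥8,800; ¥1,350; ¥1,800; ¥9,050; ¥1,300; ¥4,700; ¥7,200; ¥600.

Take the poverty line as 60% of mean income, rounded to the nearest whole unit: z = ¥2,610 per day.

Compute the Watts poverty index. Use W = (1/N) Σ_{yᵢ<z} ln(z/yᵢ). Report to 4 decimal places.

0.3997

Below z: ¥600, ¥1,300, ¥1,350, ¥1,800 (q = 4 of N = 8).
Log gaps: ln(2610/600) = 1.4702; ln(2610/1300) = 0.6970; ln(2610/1350) = 0.6592; ln(2610/1800) = 0.3716.
W = 3.197971 / 8 = 0.3997.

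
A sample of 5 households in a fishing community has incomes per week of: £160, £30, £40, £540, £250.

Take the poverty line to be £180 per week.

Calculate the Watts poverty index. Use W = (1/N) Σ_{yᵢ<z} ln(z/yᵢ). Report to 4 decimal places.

Below z: £30, £40, £160 (q = 3 of N = 5).
Log gaps: ln(180/30) = 1.7918; ln(180/40) = 1.5041; ln(180/160) = 0.1178.
W = 3.413620 / 5 = 0.6827.

0.6827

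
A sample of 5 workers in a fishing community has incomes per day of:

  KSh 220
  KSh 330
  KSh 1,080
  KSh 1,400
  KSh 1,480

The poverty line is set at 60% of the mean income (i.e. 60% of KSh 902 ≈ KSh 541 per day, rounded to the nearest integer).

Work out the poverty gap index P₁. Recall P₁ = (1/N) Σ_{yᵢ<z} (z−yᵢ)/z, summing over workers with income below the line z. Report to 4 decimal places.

0.1967

Poor units: KSh 220, KSh 330 (q = 2 of N = 5).
Relative gaps: (541−220)/541 = 0.5933; (541−330)/541 = 0.3900.
Sum of shortfalls = 0.983364; P₁ averages over all N: 0.983364 / 5 = 0.1967.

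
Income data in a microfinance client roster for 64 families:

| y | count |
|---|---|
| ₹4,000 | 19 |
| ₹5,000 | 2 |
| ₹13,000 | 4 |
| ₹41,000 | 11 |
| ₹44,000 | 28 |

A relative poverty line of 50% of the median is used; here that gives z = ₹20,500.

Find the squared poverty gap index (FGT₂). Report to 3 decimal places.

Incomes under z: 19×₹4,000, 2×₹5,000, 4×₹13,000 (q = 25 of N = 64).
Gap ratios (z−y)/z: (20500−4000)/20500 = 0.8049 (×19); (20500−5000)/20500 = 0.7561 (×2); (20500−13000)/20500 = 0.3659 (×4).
Squared: 0.6478 (×19); 0.5717 (×2); 0.1338 (×4).
Sum = 13.987507; P₂ = 13.987507 / 64 = 0.219.

0.219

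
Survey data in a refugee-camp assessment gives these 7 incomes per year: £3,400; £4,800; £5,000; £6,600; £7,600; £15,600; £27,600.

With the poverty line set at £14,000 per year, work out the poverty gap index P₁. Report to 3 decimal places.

0.435

Poor units: £3,400, £4,800, £5,000, £6,600, £7,600 (q = 5 of N = 7).
Shortfall ratios: (14000−3400)/14000 = 0.7571; (14000−4800)/14000 = 0.6571; (14000−5000)/14000 = 0.6429; (14000−6600)/14000 = 0.5286; (14000−7600)/14000 = 0.4571.
Sum of shortfalls = 3.042857; P₁ averages over all N: 3.042857 / 7 = 0.435.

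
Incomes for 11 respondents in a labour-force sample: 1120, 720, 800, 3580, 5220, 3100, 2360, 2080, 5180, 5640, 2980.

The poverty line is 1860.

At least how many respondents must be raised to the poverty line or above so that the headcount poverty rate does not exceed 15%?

3 of the 11 respondents are poor, so H = 3/11 = 0.273.
A headcount ratio of at most 15% allows at most ⌊0.15 × 11⌋ = 1 poor respondents.
So at least 3 − 1 = 2 must be lifted.

2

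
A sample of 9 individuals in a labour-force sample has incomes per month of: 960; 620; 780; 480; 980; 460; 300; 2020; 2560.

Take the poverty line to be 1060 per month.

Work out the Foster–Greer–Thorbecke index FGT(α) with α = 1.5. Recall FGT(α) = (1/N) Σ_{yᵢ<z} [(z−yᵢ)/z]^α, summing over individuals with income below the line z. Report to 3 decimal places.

0.210

Below z: 300, 460, 480, 620, 780, 960, 980 (q = 7 of N = 9).
Gap ratios (z−y)/z: (1060−300)/1060 = 0.7170; (1060−460)/1060 = 0.5660; (1060−480)/1060 = 0.5472; (1060−620)/1060 = 0.4151; (1060−780)/1060 = 0.2642; (1060−960)/1060 = 0.0943; (1060−980)/1060 = 0.0755.
Raised to α = 1.5: 0.60710; 0.42586; 0.40475; 0.26744; 0.13576; 0.02898; 0.02073.
Sum = 1.890618; FGT(1.5) = 1.890618 / 9 = 0.210.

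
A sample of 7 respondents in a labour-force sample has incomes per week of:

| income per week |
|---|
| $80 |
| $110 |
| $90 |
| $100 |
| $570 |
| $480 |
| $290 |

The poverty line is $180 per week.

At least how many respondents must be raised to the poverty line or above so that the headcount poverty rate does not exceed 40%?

Currently q = 4 of N = 7 are below the line (H = 0.571).
A headcount ratio of at most 40% allows at most ⌊0.40 × 7⌋ = 2 poor respondents.
So at least 4 − 2 = 2 must be lifted.

2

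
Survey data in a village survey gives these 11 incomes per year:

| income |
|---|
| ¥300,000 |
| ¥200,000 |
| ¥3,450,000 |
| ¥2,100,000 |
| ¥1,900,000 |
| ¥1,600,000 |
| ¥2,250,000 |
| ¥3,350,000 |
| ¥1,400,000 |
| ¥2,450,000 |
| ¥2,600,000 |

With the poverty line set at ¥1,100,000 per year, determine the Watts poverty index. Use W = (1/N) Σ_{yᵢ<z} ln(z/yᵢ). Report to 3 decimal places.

0.273

Below z: ¥200,000, ¥300,000 (q = 2 of N = 11).
Log shortfalls: ln(1100000/200000) = 1.7047; ln(1100000/300000) = 1.2993.
W = 3.004031 / 11 = 0.273.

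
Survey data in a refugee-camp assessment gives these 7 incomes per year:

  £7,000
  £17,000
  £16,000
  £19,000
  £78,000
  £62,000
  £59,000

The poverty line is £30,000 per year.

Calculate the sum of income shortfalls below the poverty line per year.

£61,000

Poor units: £7,000, £16,000, £17,000, £19,000 (q = 4 of N = 7).
Individual gaps: 30000−7000 = 23000; 30000−16000 = 14000; 30000−17000 = 13000; 30000−19000 = 11000.
Aggregate gap = £61,000.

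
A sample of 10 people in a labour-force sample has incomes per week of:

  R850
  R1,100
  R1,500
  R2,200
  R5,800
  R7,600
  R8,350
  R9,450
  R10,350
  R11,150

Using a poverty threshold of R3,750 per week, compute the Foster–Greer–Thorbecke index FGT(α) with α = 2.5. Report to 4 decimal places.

0.1334

Below z: R850, R1,100, R1,500, R2,200 (q = 4 of N = 10).
Gap ratios (z−y)/z: (3750−850)/3750 = 0.7733; (3750−1100)/3750 = 0.7067; (3750−1500)/3750 = 0.6000; (3750−2200)/3750 = 0.4133.
Raised to α = 2.5: 0.52592; 0.41979; 0.27885; 0.10984.
Sum = 1.334403; FGT(2.5) = 1.334403 / 10 = 0.1334.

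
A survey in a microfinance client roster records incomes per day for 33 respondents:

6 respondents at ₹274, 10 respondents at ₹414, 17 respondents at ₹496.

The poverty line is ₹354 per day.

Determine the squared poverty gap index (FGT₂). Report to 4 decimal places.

0.0093

Incomes under z: 6×₹274 (q = 6 of N = 33).
Shortfall ratios: (354−274)/354 = 0.2260 (×6).
Squared: 0.0511 (×6).
Sum = 0.306425; P₂ = 0.306425 / 33 = 0.0093.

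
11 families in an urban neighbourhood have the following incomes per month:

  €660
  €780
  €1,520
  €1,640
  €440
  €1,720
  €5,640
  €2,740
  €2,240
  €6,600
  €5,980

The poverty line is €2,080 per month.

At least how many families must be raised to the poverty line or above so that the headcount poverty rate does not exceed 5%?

Currently q = 6 of N = 11 are below the line (H = 0.545).
A headcount ratio of at most 5% allows at most ⌊0.05 × 11⌋ = 0 poor families.
So at least 6 − 0 = 6 must be lifted.

6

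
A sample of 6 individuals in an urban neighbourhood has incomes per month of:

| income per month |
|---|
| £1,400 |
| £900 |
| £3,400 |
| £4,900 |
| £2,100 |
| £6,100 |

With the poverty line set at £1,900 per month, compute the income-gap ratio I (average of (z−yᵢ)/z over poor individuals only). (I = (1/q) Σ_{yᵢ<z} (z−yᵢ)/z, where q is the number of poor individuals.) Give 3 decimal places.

0.395

Poor units: £900, £1,400 (q = 2 of N = 6).
Shortfall ratios (z−y)/z: 0.5263, 0.2632; sum = 0.789474.
I averages over the q = 2 poor units only: 0.789474 / 2 = 0.395.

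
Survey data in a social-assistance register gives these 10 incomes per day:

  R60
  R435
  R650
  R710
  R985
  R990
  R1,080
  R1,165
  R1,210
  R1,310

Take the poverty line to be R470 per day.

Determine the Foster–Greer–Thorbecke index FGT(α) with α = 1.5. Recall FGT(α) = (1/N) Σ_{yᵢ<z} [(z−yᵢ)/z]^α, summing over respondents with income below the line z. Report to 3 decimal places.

Below the line: R60, R435 (q = 2 of N = 10).
Gap ratios (z−y)/z: (470−60)/470 = 0.8723; (470−435)/470 = 0.0745.
Raised to α = 1.5: 0.81476; 0.02032.
Sum = 0.835080; FGT(1.5) = 0.835080 / 10 = 0.084.

0.084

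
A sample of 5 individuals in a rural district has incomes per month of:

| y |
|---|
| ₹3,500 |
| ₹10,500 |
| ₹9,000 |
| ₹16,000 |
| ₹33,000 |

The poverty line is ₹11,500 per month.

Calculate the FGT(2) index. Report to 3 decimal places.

0.108

Poor units: ₹3,500, ₹9,000, ₹10,500 (q = 3 of N = 5).
Gap ratios (z−y)/z: (11500−3500)/11500 = 0.6957; (11500−9000)/11500 = 0.2174; (11500−10500)/11500 = 0.0870.
Squared: 0.4839; 0.0473; 0.0076.
Sum = 0.538752; P₂ = 0.538752 / 5 = 0.108.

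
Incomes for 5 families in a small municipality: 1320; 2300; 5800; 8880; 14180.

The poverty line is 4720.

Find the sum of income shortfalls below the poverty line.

Incomes under z: 1320, 2300 (q = 2 of N = 5).
Individual gaps: 4720−1320 = 3400; 4720−2300 = 2420.
Aggregate gap = 5820.

5820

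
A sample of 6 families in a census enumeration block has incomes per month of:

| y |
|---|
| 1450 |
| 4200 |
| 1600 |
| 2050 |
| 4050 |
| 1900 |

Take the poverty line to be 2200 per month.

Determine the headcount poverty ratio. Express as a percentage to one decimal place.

4 of the 6 families have income below 2200.
H = 4/6 = 66.7%.

66.7%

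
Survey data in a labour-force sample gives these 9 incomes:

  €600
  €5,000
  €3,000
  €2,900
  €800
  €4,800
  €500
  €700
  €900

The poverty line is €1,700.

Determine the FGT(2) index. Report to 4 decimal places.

Below z: €500, €600, €700, €800, €900 (q = 5 of N = 9).
Relative gaps: (1700−500)/1700 = 0.7059; (1700−600)/1700 = 0.6471; (1700−700)/1700 = 0.5882; (1700−800)/1700 = 0.5294; (1700−900)/1700 = 0.4706.
Squared: 0.4983; 0.4187; 0.3460; 0.2803; 0.2215.
Sum = 1.764706; P₂ = 1.764706 / 9 = 0.1961.

0.1961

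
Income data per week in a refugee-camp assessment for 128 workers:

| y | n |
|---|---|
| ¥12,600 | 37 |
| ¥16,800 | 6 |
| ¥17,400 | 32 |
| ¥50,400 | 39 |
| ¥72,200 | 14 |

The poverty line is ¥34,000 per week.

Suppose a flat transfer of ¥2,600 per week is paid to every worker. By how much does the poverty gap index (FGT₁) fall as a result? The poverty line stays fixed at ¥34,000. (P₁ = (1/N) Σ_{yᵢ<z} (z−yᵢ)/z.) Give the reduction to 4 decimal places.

0.0448

Before: below the line — 37×¥12,600, 6×¥16,800, 32×¥17,400; poverty gap index (FGT₁) = 0.327711.
After the ¥2,600 transfer: below the line — 37×¥15,200, 6×¥19,400, 32×¥20,000; poverty gap index (FGT₁) = 0.282904.
Reduction = 0.327711 − 0.282904 = 0.0448.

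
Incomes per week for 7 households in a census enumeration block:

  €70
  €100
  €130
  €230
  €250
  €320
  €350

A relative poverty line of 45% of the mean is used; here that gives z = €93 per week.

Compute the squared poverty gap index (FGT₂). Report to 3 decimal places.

0.009

Incomes under z: €70 (q = 1 of N = 7).
Relative gaps: (93−70)/93 = 0.2473.
Squared: 0.0612.
Sum = 0.061163; P₂ = 0.061163 / 7 = 0.009.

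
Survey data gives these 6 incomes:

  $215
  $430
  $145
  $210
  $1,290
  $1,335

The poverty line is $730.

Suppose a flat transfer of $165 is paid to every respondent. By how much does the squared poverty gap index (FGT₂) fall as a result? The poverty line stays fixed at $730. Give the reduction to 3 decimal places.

Before: below the line — $145, $210, $215, $430; squared poverty gap index (FGT₂) = 0.30270.
After the $165 transfer: below the line — $310, $375, $380, $595; squared poverty gap index (FGT₂) = 0.13860.
Reduction = 0.30270 − 0.13860 = 0.164.

0.164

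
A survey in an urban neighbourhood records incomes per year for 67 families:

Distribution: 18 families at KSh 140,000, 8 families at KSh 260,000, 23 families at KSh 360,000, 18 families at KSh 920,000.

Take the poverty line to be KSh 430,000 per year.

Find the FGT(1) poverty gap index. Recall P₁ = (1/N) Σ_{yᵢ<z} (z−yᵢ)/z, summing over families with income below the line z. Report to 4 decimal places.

Incomes under z: 18×KSh 140,000, 8×KSh 260,000, 23×KSh 360,000 (q = 49 of N = 67).
Shortfall ratios: (430000−140000)/430000 = 0.6744 (×18); (430000−260000)/430000 = 0.3953 (×8); (430000−360000)/430000 = 0.1628 (×23).
Σ = 19.046512. Dividing by the full population N = 67 gives P₁ = 0.2843.

0.2843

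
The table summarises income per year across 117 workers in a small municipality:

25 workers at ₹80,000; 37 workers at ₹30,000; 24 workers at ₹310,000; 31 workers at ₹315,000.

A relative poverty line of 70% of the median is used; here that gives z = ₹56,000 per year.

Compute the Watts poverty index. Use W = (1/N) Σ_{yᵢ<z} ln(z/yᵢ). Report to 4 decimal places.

0.1974

Below z: 37×₹30,000 (q = 37 of N = 117).
ln(z/y) terms: ln(56000/30000) = 0.6242 (×37).
W = 23.093709 / 117 = 0.1974.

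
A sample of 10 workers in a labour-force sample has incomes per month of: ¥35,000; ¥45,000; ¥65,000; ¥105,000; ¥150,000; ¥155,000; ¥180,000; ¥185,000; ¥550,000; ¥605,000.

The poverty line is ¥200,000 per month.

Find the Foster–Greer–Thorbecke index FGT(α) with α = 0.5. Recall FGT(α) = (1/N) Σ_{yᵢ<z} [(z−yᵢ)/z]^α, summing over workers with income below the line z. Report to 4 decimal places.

Below z: ¥35,000, ¥45,000, ¥65,000, ¥105,000, ¥150,000, ¥155,000, ¥180,000, ¥185,000 (q = 8 of N = 10).
Relative gaps: (200000−35000)/200000 = 0.8250; (200000−45000)/200000 = 0.7750; (200000−65000)/200000 = 0.6750; (200000−105000)/200000 = 0.4750; (200000−150000)/200000 = 0.2500; (200000−155000)/200000 = 0.2250; (200000−180000)/200000 = 0.1000; (200000−185000)/200000 = 0.0750.
Raised to α = 0.5: 0.90830; 0.88034; 0.82158; 0.68920; 0.50000; 0.47434; 0.31623; 0.27386.
Sum = 4.863853; FGT(0.5) = 4.863853 / 10 = 0.4864.

0.4864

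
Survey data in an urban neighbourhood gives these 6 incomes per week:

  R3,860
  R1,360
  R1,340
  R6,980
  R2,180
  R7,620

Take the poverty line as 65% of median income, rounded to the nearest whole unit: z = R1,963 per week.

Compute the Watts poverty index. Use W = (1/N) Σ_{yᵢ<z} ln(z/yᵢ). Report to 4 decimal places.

0.1248

Below z: R1,340, R1,360 (q = 2 of N = 6).
Log gaps: ln(1963/1340) = 0.3818; ln(1963/1360) = 0.3670.
W = 0.748794 / 6 = 0.1248.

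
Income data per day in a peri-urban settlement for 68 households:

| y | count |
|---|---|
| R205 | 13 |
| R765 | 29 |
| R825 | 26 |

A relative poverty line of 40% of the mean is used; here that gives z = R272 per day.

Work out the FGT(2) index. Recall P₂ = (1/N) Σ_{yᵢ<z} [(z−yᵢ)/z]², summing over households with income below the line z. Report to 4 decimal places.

0.0116

Below the line: 13×R205 (q = 13 of N = 68).
Shortfall ratios: (272−205)/272 = 0.2463 (×13).
Squared: 0.0607 (×13).
Sum = 0.788779; P₂ = 0.788779 / 68 = 0.0116.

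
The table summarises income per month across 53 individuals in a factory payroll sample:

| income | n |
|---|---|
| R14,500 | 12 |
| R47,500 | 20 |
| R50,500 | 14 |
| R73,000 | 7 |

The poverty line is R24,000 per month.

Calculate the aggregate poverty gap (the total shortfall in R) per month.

R114,000

Incomes under z: 12×R14,500 (q = 12 of N = 53).
Individual gaps: 12×(24000−14500) = 114000.
Aggregate gap = R114,000.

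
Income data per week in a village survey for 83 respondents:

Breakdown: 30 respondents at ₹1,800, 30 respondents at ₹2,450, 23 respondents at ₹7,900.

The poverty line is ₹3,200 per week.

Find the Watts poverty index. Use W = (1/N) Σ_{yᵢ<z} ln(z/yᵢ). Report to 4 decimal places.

Below the line: 30×₹1,800, 30×₹2,450 (q = 60 of N = 83).
Log gaps: ln(3200/1800) = 0.5754 (×30); ln(3200/2450) = 0.2671 (×30).
W = 25.272808 / 83 = 0.3045.

0.3045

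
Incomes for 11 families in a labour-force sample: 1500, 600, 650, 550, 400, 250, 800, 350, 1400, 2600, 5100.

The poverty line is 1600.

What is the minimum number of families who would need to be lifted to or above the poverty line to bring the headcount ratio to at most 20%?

7

Currently q = 9 of N = 11 are below the line (H = 0.818).
A headcount ratio of at most 20% allows at most ⌊0.20 × 11⌋ = 2 poor families.
So at least 9 − 2 = 7 must be lifted.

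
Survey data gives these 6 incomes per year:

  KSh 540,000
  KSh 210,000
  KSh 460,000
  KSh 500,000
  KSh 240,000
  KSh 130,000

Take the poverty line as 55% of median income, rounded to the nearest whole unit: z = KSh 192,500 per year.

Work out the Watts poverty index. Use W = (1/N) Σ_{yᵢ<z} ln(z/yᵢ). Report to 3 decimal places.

Incomes under z: KSh 130,000 (q = 1 of N = 6).
ln(z/y) terms: ln(192500/130000) = 0.3926.
W = 0.392562 / 6 = 0.065.

0.065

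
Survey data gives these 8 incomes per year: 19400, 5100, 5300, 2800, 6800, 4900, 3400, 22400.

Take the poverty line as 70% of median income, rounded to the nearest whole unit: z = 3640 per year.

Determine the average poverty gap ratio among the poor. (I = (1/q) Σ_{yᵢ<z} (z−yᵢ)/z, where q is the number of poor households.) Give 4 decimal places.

0.1484

Incomes under z: 2800, 3400 (q = 2 of N = 8).
Shortfall ratios (z−y)/z: 0.2308, 0.0659; sum = 0.296703.
I averages over the q = 2 poor units only: 0.296703 / 2 = 0.1484.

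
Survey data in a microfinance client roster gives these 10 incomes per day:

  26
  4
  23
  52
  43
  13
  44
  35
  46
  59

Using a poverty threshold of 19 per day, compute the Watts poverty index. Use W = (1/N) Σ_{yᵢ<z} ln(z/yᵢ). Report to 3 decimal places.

Incomes under z: 4, 13 (q = 2 of N = 10).
ln(z/y) terms: ln(19/4) = 1.5581; ln(19/13) = 0.3795.
W = 1.937634 / 10 = 0.194.

0.194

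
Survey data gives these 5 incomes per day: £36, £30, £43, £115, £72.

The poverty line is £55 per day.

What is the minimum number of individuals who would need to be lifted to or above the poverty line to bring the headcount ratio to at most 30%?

2

Currently q = 3 of N = 5 are below the line (H = 0.600).
A headcount ratio of at most 30% allows at most ⌊0.30 × 5⌋ = 1 poor individuals.
So at least 3 − 1 = 2 must be lifted.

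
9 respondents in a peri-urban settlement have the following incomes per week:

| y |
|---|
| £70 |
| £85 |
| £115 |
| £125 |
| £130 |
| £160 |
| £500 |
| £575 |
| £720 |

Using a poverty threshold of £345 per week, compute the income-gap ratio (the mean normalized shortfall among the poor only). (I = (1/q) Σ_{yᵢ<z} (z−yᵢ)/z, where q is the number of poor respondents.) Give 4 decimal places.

0.6691

Below the line: £70, £85, £115, £125, £130, £160 (q = 6 of N = 9).
Shortfall ratios (z−y)/z: 0.7971, 0.7536, 0.6667, 0.6377, 0.6232, 0.5362; sum = 4.014493.
The income-gap ratio divides by q (the poor only): 4.014493 / 6 = 0.6691.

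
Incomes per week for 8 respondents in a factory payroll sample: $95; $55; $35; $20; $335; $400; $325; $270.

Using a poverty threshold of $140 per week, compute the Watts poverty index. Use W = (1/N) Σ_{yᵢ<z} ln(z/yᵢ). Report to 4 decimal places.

Incomes under z: $20, $35, $55, $95 (q = 4 of N = 8).
ln(z/y) terms: ln(140/20) = 1.9459; ln(140/35) = 1.3863; ln(140/55) = 0.9343; ln(140/95) = 0.3878.
W = 4.654279 / 8 = 0.5818.

0.5818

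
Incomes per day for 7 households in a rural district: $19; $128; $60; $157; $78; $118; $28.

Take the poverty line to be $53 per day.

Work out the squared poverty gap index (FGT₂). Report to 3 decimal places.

0.091

Below z: $19, $28 (q = 2 of N = 7).
Relative gaps: (53−19)/53 = 0.6415; (53−28)/53 = 0.4717.
Squared: 0.4115; 0.2225.
Sum = 0.634033; P₂ = 0.634033 / 7 = 0.091.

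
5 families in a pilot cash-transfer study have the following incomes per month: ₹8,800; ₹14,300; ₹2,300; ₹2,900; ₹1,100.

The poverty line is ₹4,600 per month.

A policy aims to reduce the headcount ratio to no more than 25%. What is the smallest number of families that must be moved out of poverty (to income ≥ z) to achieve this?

3 of the 5 families are poor, so H = 3/5 = 0.600.
A headcount ratio of at most 25% allows at most ⌊0.25 × 5⌋ = 1 poor families.
So at least 3 − 1 = 2 must be lifted.

2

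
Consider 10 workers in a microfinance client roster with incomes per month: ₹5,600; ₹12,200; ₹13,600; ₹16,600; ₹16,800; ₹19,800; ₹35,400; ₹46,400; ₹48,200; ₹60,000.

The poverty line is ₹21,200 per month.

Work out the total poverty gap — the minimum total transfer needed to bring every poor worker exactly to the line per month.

₹42,600

Below z: ₹5,600, ₹12,200, ₹13,600, ₹16,600, ₹16,800, ₹19,800 (q = 6 of N = 10).
Individual gaps: 21200−5600 = 15600; 21200−12200 = 9000; 21200−13600 = 7600; 21200−16600 = 4600; 21200−16800 = 4400; 21200−19800 = 1400.
Aggregate gap = ₹42,600.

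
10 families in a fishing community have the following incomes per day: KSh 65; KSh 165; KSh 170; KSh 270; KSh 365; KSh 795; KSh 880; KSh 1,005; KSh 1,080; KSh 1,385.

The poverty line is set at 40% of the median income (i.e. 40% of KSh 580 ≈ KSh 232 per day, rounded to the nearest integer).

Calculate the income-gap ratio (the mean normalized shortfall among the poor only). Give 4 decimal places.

Poor units: KSh 65, KSh 165, KSh 170 (q = 3 of N = 10).
Shortfall ratios (z−y)/z: 0.7198, 0.2888, 0.2672; sum = 1.275862.
The income-gap ratio divides by q (the poor only): 1.275862 / 3 = 0.4253.

0.4253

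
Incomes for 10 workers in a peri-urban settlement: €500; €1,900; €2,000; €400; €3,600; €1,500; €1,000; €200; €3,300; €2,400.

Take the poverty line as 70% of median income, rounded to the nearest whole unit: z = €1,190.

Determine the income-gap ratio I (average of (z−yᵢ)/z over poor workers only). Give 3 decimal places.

Incomes under z: €200, €400, €500, €1,000 (q = 4 of N = 10).
Relative gaps: 0.8319, 0.6639, 0.5798, 0.1597; sum = 2.235294.
I averages over the q = 4 poor units only: 2.235294 / 4 = 0.559.

0.559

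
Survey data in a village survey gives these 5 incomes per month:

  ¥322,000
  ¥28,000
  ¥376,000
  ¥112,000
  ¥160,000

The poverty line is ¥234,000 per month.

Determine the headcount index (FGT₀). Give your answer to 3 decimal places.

0.600

3 of the 5 people have income below ¥234,000.
H = 3/5 = 0.600.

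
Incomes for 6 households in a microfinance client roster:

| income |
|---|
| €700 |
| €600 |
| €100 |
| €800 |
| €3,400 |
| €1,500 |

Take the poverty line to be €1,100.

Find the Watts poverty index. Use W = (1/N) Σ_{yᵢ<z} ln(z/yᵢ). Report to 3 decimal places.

Below z: €100, €600, €700, €800 (q = 4 of N = 6).
Log shortfalls: ln(1100/100) = 2.3979; ln(1100/600) = 0.6061; ln(1100/700) = 0.4520; ln(1100/800) = 0.3185.
W = 3.774470 / 6 = 0.629.

0.629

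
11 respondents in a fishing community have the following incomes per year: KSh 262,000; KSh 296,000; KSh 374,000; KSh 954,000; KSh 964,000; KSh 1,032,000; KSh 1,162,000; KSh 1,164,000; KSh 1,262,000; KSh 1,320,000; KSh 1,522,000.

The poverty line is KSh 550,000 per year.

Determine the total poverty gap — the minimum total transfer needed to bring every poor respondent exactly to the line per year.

KSh 718,000

Below the line: KSh 262,000, KSh 296,000, KSh 374,000 (q = 3 of N = 11).
Individual gaps: 550000−262000 = 288000; 550000−296000 = 254000; 550000−374000 = 176000.
Aggregate gap = KSh 718,000.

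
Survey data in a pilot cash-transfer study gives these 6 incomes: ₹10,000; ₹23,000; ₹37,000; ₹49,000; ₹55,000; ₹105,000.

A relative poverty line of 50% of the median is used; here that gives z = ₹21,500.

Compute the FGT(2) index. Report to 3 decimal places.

Incomes under z: ₹10,000 (q = 1 of N = 6).
Normalized shortfalls: (21500−10000)/21500 = 0.5349.
Squared: 0.2861.
Sum = 0.286101; P₂ = 0.286101 / 6 = 0.048.

0.048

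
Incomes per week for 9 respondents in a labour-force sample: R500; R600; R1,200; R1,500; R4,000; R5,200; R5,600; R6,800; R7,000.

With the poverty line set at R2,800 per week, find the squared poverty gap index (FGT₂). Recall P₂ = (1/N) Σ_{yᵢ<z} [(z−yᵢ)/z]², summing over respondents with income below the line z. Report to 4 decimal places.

Below z: R500, R600, R1,200, R1,500 (q = 4 of N = 9).
Normalized shortfalls: (2800−500)/2800 = 0.8214; (2800−600)/2800 = 0.7857; (2800−1200)/2800 = 0.5714; (2800−1500)/2800 = 0.4643.
Squared: 0.6747; 0.6173; 0.3265; 0.2156.
Sum = 1.834184; P₂ = 1.834184 / 9 = 0.2038.

0.2038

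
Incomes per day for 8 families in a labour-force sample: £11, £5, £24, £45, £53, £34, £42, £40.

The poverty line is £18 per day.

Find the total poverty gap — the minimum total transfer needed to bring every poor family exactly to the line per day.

£20

Below z: £5, £11 (q = 2 of N = 8).
Individual gaps: 18−5 = 13; 18−11 = 7.
Aggregate gap = £20.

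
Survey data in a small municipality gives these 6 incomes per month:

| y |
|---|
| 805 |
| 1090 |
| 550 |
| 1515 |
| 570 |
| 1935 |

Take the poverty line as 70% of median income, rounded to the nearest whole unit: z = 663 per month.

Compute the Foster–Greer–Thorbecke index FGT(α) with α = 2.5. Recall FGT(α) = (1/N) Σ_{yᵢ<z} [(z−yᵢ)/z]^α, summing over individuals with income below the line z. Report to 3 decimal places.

Below z: 550, 570 (q = 2 of N = 6).
Gap ratios (z−y)/z: (663−550)/663 = 0.1704; (663−570)/663 = 0.1403.
Raised to α = 2.5: 0.01199; 0.00737.
Sum = 0.019362; FGT(2.5) = 0.019362 / 6 = 0.003.

0.003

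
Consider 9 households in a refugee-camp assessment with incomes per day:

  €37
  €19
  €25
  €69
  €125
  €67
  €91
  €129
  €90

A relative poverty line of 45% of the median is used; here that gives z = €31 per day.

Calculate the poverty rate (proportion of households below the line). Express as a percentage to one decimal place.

2 of the 9 households have income below €31.
H = 2/9 = 22.2%.

22.2%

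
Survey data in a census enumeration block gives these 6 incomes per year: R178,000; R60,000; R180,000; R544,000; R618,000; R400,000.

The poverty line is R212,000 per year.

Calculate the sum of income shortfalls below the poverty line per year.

R218,000

Poor units: R60,000, R178,000, R180,000 (q = 3 of N = 6).
Individual gaps: 212000−60000 = 152000; 212000−178000 = 34000; 212000−180000 = 32000.
Aggregate gap = R218,000.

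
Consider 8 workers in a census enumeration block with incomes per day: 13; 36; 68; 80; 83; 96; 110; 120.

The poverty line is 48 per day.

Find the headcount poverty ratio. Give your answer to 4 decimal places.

2 of the 8 workers have income below 48.
H = 2/8 = 0.2500.

0.2500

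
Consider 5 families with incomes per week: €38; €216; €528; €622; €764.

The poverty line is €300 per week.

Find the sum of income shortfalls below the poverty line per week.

€346

Below the line: €38, €216 (q = 2 of N = 5).
Individual gaps: 300−38 = 262; 300−216 = 84.
Aggregate gap = €346.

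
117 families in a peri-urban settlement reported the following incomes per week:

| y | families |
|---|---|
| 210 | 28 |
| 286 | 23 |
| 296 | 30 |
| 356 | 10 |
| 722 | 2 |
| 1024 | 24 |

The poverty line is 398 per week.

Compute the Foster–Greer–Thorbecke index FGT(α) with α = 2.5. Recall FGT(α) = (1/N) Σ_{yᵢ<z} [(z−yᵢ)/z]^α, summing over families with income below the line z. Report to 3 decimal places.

0.054

Below the line: 28×210, 23×286, 30×296, 10×356 (q = 91 of N = 117).
Shortfall ratios: (398−210)/398 = 0.4724 (×28); (398−286)/398 = 0.2814 (×23); (398−296)/398 = 0.2563 (×30); (398−356)/398 = 0.1055 (×10).
Raised to α = 2.5: 0.15335 (×28); 0.04201 (×23); 0.03325 (×30); 0.00362 (×10).
Sum = 6.293705; FGT(2.5) = 6.293705 / 117 = 0.054.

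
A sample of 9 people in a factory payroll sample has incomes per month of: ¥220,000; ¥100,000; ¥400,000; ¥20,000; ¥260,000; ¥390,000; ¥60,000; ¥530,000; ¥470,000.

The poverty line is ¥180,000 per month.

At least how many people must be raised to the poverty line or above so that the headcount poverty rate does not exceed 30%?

1

Currently q = 3 of N = 9 are below the line (H = 0.333).
A headcount ratio of at most 30% allows at most ⌊0.30 × 9⌋ = 2 poor people.
So at least 3 − 2 = 1 must be lifted.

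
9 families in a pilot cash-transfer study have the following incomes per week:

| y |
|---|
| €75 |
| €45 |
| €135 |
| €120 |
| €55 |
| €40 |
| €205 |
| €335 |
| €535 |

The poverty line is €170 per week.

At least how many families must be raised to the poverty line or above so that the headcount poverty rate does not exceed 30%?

4

6 of the 9 families are poor, so H = 6/9 = 0.667.
A headcount ratio of at most 30% allows at most ⌊0.30 × 9⌋ = 2 poor families.
So at least 6 − 2 = 4 must be lifted.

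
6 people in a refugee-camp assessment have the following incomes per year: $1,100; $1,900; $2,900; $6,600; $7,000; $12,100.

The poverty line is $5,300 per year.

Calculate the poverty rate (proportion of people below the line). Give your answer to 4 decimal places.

3 of the 6 people have income below $5,300.
H = 3/6 = 0.5000.

0.5000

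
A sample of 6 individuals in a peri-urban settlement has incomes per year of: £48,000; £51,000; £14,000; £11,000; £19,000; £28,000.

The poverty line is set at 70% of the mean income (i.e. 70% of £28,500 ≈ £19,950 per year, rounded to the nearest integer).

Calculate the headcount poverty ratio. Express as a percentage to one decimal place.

3 of the 6 individuals have income below £19,950.
H = 3/6 = 50.0%.

50.0%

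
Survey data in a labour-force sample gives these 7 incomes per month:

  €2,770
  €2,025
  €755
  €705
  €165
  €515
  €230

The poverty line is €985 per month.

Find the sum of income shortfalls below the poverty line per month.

Incomes under z: €165, €230, €515, €705, €755 (q = 5 of N = 7).
Individual gaps: 985−165 = 820; 985−230 = 755; 985−515 = 470; 985−705 = 280; 985−755 = 230.
Aggregate gap = €2,555.

€2,555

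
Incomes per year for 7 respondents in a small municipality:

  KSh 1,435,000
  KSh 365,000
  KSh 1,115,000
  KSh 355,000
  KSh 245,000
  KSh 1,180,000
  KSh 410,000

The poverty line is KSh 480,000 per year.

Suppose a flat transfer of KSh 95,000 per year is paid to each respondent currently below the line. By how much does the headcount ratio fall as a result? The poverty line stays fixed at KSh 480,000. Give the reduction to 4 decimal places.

Before: below the line — KSh 245,000, KSh 355,000, KSh 365,000, KSh 410,000; headcount ratio = 0.571429.
After the KSh 95,000 transfer: below the line — KSh 340,000, KSh 450,000, KSh 460,000; headcount ratio = 0.428571.
Reduction = 0.571429 − 0.428571 = 0.1429.

0.1429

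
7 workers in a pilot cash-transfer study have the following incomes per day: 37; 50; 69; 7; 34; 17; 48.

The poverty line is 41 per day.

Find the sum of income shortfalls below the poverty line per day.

Incomes under z: 7, 17, 34, 37 (q = 4 of N = 7).
Individual gaps: 41−7 = 34; 41−17 = 24; 41−34 = 7; 41−37 = 4.
Aggregate gap = 69.

69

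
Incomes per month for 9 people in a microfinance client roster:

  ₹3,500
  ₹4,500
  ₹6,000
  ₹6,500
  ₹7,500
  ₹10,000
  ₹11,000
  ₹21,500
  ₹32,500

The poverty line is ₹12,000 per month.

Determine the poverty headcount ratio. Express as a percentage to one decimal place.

7 of the 9 people have income below ₹12,000.
H = 7/9 = 77.8%.

77.8%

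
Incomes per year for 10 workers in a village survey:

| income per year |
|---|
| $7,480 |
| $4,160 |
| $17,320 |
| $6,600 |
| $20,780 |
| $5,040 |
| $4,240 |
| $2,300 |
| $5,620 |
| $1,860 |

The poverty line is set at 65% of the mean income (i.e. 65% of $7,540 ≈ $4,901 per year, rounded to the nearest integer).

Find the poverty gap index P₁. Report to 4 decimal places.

0.1437

Below the line: $1,860, $2,300, $4,160, $4,240 (q = 4 of N = 10).
Normalized shortfalls: (4901−1860)/4901 = 0.6205; (4901−2300)/4901 = 0.5307; (4901−4160)/4901 = 0.1512; (4901−4240)/4901 = 0.1349.
Sum of shortfalls = 1.437258; P₁ averages over all N: 1.437258 / 10 = 0.1437.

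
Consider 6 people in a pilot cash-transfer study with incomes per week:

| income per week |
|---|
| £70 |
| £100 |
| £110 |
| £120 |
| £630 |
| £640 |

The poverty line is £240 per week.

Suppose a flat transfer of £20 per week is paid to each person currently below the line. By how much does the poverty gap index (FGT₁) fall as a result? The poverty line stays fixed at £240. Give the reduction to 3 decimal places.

0.056

Before: below the line — £70, £100, £110, £120; poverty gap index (FGT₁) = 0.38889.
After the £20 transfer: below the line — £90, £120, £130, £140; poverty gap index (FGT₁) = 0.33333.
Reduction = 0.38889 − 0.33333 = 0.056.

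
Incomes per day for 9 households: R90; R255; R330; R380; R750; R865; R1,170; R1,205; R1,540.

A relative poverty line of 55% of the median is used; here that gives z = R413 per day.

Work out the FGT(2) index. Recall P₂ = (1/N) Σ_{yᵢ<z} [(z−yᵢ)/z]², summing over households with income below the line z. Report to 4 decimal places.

0.0894

Below the line: R90, R255, R330, R380 (q = 4 of N = 9).
Gap ratios (z−y)/z: (413−90)/413 = 0.7821; (413−255)/413 = 0.3826; (413−330)/413 = 0.2010; (413−380)/413 = 0.0799.
Squared: 0.6117; 0.1464; 0.0404; 0.0064.
Sum = 0.804783; P₂ = 0.804783 / 9 = 0.0894.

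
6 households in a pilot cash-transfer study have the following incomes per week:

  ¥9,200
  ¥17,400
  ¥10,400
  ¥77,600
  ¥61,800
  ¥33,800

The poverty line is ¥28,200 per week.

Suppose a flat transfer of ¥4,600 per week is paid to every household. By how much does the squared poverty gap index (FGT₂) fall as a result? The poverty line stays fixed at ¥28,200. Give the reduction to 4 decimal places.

Before: below the line — ¥9,200, ¥10,400, ¥17,400; squared poverty gap index (FGT₂) = 0.166507.
After the ¥4,600 transfer: below the line — ¥13,800, ¥15,000, ¥22,000; squared poverty gap index (FGT₂) = 0.088032.
Reduction = 0.166507 − 0.088032 = 0.0785.

0.0785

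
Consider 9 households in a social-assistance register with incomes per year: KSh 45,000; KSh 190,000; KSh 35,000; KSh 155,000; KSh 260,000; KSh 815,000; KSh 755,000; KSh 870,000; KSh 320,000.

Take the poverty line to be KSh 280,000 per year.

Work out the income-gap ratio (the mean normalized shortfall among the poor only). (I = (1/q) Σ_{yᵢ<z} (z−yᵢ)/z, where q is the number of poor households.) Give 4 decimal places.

Below the line: KSh 35,000, KSh 45,000, KSh 155,000, KSh 190,000, KSh 260,000 (q = 5 of N = 9).
Shortfall ratios (z−y)/z: 0.8750, 0.8393, 0.4464, 0.3214, 0.0714; sum = 2.553571.
The income-gap ratio divides by q (the poor only): 2.553571 / 5 = 0.5107.

0.5107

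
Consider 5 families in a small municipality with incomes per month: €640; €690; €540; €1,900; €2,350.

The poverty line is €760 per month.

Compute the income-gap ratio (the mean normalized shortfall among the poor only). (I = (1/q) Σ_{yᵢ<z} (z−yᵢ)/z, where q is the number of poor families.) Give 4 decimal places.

0.1798

Below z: €540, €640, €690 (q = 3 of N = 5).
Shortfall ratios (z−y)/z: 0.2895, 0.1579, 0.0921; sum = 0.539474.
I averages over the q = 3 poor units only: 0.539474 / 3 = 0.1798.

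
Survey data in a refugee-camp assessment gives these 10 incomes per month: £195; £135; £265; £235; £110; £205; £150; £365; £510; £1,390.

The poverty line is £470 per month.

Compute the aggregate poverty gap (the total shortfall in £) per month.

£2,100

Below the line: £110, £135, £150, £195, £205, £235, £265, £365 (q = 8 of N = 10).
Individual gaps: 470−110 = 360; 470−135 = 335; 470−150 = 320; 470−195 = 275; 470−205 = 265; 470−235 = 235; 470−265 = 205; 470−365 = 105.
Aggregate gap = £2,100.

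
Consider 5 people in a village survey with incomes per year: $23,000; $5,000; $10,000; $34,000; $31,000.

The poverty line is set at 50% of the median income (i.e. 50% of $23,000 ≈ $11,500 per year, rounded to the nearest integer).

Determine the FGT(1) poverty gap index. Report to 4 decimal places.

Poor units: $5,000, $10,000 (q = 2 of N = 5).
Relative gaps: (11500−5000)/11500 = 0.5652; (11500−10000)/11500 = 0.1304.
Σ = 0.695652. Dividing by the full population N = 5 gives P₁ = 0.1391.

0.1391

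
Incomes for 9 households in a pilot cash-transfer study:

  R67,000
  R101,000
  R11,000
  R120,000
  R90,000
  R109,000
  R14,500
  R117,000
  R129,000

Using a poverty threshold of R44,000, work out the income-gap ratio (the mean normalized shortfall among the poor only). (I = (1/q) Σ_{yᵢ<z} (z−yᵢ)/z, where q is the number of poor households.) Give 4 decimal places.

Below the line: R11,000, R14,500 (q = 2 of N = 9).
Shortfall ratios (z−y)/z: 0.7500, 0.6705; sum = 1.420455.
The income-gap ratio divides by q (the poor only): 1.420455 / 2 = 0.7102.

0.7102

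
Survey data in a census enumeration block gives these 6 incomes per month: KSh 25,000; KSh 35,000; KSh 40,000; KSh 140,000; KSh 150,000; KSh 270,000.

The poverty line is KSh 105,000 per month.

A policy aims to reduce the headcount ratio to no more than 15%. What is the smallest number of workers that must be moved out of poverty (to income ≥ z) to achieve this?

Currently q = 3 of N = 6 are below the line (H = 0.500).
A headcount ratio of at most 15% allows at most ⌊0.15 × 6⌋ = 0 poor workers.
So at least 3 − 0 = 3 must be lifted.

3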